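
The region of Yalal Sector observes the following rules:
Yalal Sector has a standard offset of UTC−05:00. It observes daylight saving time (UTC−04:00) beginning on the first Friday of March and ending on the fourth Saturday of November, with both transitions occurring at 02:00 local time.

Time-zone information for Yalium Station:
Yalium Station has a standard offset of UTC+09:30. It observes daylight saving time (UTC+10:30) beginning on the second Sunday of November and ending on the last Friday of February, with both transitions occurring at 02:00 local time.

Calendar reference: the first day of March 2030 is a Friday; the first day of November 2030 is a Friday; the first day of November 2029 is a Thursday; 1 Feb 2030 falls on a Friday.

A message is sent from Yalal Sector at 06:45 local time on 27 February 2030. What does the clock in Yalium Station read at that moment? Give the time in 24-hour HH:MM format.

1 March 2030 is a Friday, so the first Friday is March 1.
1 November 2030 is a Friday, so the first Saturday is November 2 and the fourth is November 23.
27 February 2030 does not fall between 1 March and 23 November, so daylight saving is not in effect and Yalal Sector is at UTC−05:00.
06:45 Yalal Sector + 5h = 11:45 UTC.
1 November 2029 is a Thursday, so the first Sunday is November 4 and the second is November 11.
1 February 2030 is a Friday, so Fridays fall on 1, 8, 15, 22; the last is February 22.
At the standard offset (UTC+09:30), 11:45 UTC + 9h30m = 21:15 Yalium Station standard time.
Daylight saving runs 11 November 2029 – 22 February 2030; the standard-time date in Yalium Station, 27 February 2030, is outside that window, so Yalium Station is on standard time at UTC+09:30.
11:45 UTC + 9h30m = 21:15 Yalium Station.

21:15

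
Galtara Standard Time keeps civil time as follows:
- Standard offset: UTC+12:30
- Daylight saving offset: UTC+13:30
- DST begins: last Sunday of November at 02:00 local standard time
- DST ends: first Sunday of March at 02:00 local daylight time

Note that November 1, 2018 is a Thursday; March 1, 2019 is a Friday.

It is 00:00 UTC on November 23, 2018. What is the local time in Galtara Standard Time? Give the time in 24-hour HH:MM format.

1 November 2018 is a Thursday, so Sundays fall on 4, 11, 18, 25; the last is November 25.
1 March 2019 is a Friday, so the first Sunday is March 3.
At the standard offset (UTC+12:30), 00:00 UTC + 12h30m = 12:30 Galtara Standard Time standard time.
The standard-time date in Galtara Standard Time, November 23, 2018, is outside the daylight-saving period (25 November 2018 – 3 March 2019), so Galtara Standard Time is on standard time, UTC+12:30.
00:00 UTC + 12h30m = 12:30 local.

12:30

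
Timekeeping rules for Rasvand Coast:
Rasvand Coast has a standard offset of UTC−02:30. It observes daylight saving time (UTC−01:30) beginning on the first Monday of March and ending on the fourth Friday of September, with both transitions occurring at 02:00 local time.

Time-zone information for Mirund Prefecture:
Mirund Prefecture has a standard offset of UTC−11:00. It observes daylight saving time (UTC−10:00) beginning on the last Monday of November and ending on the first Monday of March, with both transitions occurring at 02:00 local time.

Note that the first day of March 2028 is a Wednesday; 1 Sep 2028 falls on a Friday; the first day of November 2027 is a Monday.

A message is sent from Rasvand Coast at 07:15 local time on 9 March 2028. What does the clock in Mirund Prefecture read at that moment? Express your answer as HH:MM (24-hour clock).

21:45

1 March 2028 is a Wednesday, so the first Monday is March 6.
1 September 2028 is a Friday, so the first Friday is September 1 and the fourth is September 22.
9 March 2028 lies within the daylight-saving period (6 March – 22 September), so Rasvand Coast is on daylight time, UTC−01:30.
07:15 Rasvand Coast + 1h30m = 08:45 UTC.
1 November 2027 is a Monday, so Mondays fall on 1, 8, 15, 22, 29; the last is November 29.
1 March 2028 is a Wednesday, so the first Monday is March 6.
At the standard offset (UTC−11:00), 08:45 UTC − 11h = 21:45 Mirund Prefecture standard time (rolling into the previous day, 8 March 2028).
The standard-time date in Mirund Prefecture, 8 March 2028, is outside the daylight-saving period (29 November 2027 – 6 March 2028), so Mirund Prefecture is on standard time, UTC−11:00.
08:45 UTC − 11h = 21:45 Mirund Prefecture (rolling into the previous day, 8 March 2028).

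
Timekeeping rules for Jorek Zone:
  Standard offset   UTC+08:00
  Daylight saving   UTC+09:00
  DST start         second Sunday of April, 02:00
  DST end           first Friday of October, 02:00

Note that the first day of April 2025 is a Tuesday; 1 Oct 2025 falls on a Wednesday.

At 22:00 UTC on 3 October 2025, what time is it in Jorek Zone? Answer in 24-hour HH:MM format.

06:00

1 April 2025 is a Tuesday, so the first Sunday is April 6 and the second is April 13.
1 October 2025 is a Wednesday, so the first Friday is October 3.
At the standard offset (UTC+08:00), 22:00 UTC + 8h = 06:00 Jorek Zone standard time (rolling into the next day, 4 October 2025).
Daylight saving runs 13 April – 3 October; the standard-time date in Jorek Zone, 4 October 2025, is outside that window, so Jorek Zone is on standard time at UTC+08:00.
22:00 UTC + 8h = 06:00 local (rolling into the next day, 4 October 2025).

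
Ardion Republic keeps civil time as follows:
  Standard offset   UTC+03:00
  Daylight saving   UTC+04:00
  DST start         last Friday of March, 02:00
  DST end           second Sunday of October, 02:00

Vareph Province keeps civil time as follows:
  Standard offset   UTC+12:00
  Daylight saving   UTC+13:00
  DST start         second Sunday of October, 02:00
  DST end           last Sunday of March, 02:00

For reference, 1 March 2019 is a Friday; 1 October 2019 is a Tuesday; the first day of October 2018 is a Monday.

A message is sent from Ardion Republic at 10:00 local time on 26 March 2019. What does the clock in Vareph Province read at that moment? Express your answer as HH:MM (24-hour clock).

1 March 2019 is a Friday, so Fridays fall on 1, 8, 15, 22, 29; the last is March 29.
1 October 2019 is a Tuesday, so the first Sunday is October 6 and the second is October 13.
26 March 2019 does not fall between 29 March and 13 October, so daylight saving is not in effect and Ardion Republic is at UTC+03:00.
10:00 Ardion Republic − 3h = 07:00 UTC.
1 October 2018 is a Monday, so the first Sunday is October 7 and the second is October 14.
1 March 2019 is a Friday, so Sundays fall on 3, 10, 17, 24, 31; the last is March 31.
At the standard offset (UTC+12:00), 07:00 UTC + 12h = 19:00 Vareph Province standard time.
Daylight saving runs 14 October 2018 – 31 March 2019; the standard-time date in Vareph Province, 26 March 2019, is inside that window, so Vareph Province is at UTC+13:00.
07:00 UTC + 13h = 20:00 Vareph Province.

20:00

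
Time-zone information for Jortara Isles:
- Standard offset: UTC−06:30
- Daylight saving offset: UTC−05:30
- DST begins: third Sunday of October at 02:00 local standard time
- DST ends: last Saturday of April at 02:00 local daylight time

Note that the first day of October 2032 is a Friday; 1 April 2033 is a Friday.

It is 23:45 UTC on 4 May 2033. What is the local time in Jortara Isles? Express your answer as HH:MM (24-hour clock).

1 October 2032 is a Friday, so the first Sunday is October 3 and the third is October 17.
1 April 2033 is a Friday, so Saturdays fall on 2, 9, 16, 23, 30; the last is April 30.
At the standard offset (UTC−06:30), 23:45 UTC − 6h30m = 17:15 Jortara Isles standard time.
Daylight saving runs 17 October 2032 – 30 April 2033; the standard-time date in Jortara Isles, 4 May 2033, is outside that window, so Jortara Isles is on standard time at UTC−06:30.
23:45 UTC − 6h30m = 17:15 local.

17:15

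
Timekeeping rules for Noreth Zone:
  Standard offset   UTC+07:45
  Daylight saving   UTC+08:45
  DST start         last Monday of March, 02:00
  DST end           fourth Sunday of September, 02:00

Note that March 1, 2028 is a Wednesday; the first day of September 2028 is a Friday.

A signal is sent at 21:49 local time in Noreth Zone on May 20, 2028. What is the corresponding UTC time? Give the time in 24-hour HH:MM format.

13:04

1 March 2028 is a Wednesday, so Mondays fall on 6, 13, 20, 27; the last is March 27.
1 September 2028 is a Friday, so the first Sunday is September 3 and the fourth is September 24.
May 20, 2028 falls between 27 March and 24 September, so daylight saving is in effect and Noreth Zone is at UTC+08:45.
21:49 local − 8h45m = 13:04 UTC.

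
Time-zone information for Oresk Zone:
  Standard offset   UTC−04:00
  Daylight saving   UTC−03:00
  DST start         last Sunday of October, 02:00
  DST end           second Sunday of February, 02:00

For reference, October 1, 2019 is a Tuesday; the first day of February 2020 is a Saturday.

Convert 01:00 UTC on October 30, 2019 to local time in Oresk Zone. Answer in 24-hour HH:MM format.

1 October 2019 is a Tuesday, so Sundays fall on 6, 13, 20, 27; the last is October 27.
1 February 2020 is a Saturday, so the first Sunday is February 2 and the second is February 9.
At the standard offset (UTC−04:00), 01:00 UTC − 4h = 21:00 Oresk Zone standard time (rolling into the previous day, 29 October 2019).
The standard-time date in Oresk Zone, October 29, 2019, falls between 27 October 2019 and 9 February 2020, so daylight saving is in effect and Oresk Zone is at UTC−03:00.
01:00 UTC − 3h = 22:00 local (rolling into the previous day, 29 October 2019).

22:00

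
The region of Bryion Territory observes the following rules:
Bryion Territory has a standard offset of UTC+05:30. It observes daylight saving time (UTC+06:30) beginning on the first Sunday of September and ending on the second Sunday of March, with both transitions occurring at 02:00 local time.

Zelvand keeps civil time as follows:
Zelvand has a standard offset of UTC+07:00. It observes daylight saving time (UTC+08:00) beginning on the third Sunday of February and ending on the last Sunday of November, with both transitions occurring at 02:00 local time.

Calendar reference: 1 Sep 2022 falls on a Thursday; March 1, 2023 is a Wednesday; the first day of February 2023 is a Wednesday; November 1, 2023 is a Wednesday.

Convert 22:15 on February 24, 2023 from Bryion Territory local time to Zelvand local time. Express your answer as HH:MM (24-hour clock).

1 September 2022 is a Thursday, so the first Sunday is September 4.
1 March 2023 is a Wednesday, so the first Sunday is March 5 and the second is March 12.
Daylight saving runs 4 September 2022 – 12 March 2023; February 24, 2023 is inside that window, so Bryion Territory is at UTC+06:30.
22:15 Bryion Territory − 6h30m = 15:45 UTC.
1 February 2023 is a Wednesday, so the first Sunday is February 5 and the third is February 19.
1 November 2023 is a Wednesday, so Sundays fall on 5, 12, 19, 26; the last is November 26.
At the standard offset (UTC+07:00), 15:45 UTC + 7h = 22:45 Zelvand standard time.
Daylight saving runs 19 February – 26 November; the standard-time date in Zelvand, February 24, 2023, is inside that window, so Zelvand is at UTC+08:00.
15:45 UTC + 8h = 23:45 Zelvand.

23:45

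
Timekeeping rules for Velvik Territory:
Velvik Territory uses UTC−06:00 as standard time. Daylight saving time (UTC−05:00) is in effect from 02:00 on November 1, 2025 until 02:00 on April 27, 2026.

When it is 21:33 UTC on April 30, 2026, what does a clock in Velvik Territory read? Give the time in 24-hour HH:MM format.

At the standard offset (UTC−06:00), 21:33 UTC − 6h = 15:33 Velvik Territory standard time.
Daylight saving runs 1 November 2025 – 27 April 2026; the standard-time date in Velvik Territory, April 30, 2026, is outside that window, so Velvik Territory is on standard time at UTC−06:00.
21:33 UTC − 6h = 15:33 local.

15:33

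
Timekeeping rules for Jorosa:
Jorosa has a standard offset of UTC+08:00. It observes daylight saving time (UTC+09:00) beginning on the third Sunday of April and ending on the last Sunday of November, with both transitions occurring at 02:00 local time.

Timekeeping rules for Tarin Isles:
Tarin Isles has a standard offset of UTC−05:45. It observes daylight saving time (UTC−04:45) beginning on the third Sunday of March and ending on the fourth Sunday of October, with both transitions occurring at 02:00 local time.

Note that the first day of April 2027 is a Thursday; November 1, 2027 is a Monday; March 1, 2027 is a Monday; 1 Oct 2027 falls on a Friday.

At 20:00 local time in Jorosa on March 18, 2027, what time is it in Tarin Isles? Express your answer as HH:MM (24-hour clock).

1 April 2027 is a Thursday, so the first Sunday is April 4 and the third is April 18.
1 November 2027 is a Monday, so Sundays fall on 7, 14, 21, 28; the last is November 28.
Daylight saving runs 18 April – 28 November; March 18, 2027 is outside that window, so Jorosa is on standard time at UTC+08:00.
20:00 Jorosa − 8h = 12:00 UTC.
1 March 2027 is a Monday, so the first Sunday is March 7 and the third is March 21.
1 October 2027 is a Friday, so the first Sunday is October 3 and the fourth is October 24.
At the standard offset (UTC−05:45), 12:00 UTC − 5h45m = 06:15 Tarin Isles standard time.
The standard-time date in Tarin Isles, March 18, 2027, does not fall between 21 March and 24 October, so daylight saving is not in effect and Tarin Isles is at UTC−05:45.
12:00 UTC − 5h45m = 06:15 Tarin Isles.

06:15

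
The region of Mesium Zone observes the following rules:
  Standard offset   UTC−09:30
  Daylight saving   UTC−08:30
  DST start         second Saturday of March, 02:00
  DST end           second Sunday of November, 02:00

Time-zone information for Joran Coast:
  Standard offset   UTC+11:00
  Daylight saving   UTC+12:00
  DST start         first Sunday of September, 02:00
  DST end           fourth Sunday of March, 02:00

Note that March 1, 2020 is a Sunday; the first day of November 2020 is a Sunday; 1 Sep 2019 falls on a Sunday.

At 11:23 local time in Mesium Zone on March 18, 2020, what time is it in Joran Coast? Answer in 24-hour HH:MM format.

1 March 2020 is a Sunday, so the first Saturday is March 7 and the second is March 14.
1 November 2020 is a Sunday, so the first Sunday is November 1 and the second is November 8.
Daylight saving runs 14 March – 8 November; March 18, 2020 is inside that window, so Mesium Zone is at UTC−08:30.
11:23 Mesium Zone + 8h30m = 19:53 UTC.
1 September 2019 is a Sunday, so the first Sunday is September 1.
1 March 2020 is a Sunday, so the first Sunday is March 1 and the fourth is March 22.
At the standard offset (UTC+11:00), 19:53 UTC + 11h = 06:53 Joran Coast standard time (rolling into the next day, 19 March 2020).
Daylight saving runs 1 September 2019 – 22 March 2020; the standard-time date in Joran Coast, March 19, 2020, is inside that window, so Joran Coast is at UTC+12:00.
19:53 UTC + 12h = 07:53 Joran Coast (rolling into the next day, 19 March 2020).

07:53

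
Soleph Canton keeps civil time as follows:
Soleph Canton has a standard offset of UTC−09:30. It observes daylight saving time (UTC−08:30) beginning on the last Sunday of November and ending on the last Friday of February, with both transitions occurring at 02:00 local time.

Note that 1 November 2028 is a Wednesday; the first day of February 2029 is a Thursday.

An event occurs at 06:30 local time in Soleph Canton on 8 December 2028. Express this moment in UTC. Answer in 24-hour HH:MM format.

1 November 2028 is a Wednesday, so Sundays fall on 5, 12, 19, 26; the last is November 26.
1 February 2029 is a Thursday, so Fridays fall on 2, 9, 16, 23; the last is February 23.
8 December 2028 falls between 26 November 2028 and 23 February 2029, so daylight saving is in effect and Soleph Canton is at UTC−08:30.
06:30 local + 8h30m = 15:00 UTC.

15:00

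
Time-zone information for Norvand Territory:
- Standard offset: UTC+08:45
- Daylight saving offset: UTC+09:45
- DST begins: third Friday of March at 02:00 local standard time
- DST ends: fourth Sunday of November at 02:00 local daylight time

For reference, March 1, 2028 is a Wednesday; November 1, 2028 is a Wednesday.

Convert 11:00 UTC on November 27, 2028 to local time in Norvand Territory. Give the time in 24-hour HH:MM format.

19:45

1 March 2028 is a Wednesday, so the first Friday is March 3 and the third is March 17.
1 November 2028 is a Wednesday, so the first Sunday is November 5 and the fourth is November 26.
At the standard offset (UTC+08:45), 11:00 UTC + 8h45m = 19:45 Norvand Territory standard time.
The standard-time date in Norvand Territory, November 27, 2028, is outside the daylight-saving period (17 March – 26 November), so Norvand Territory is on standard time, UTC+08:45.
11:00 UTC + 8h45m = 19:45 local.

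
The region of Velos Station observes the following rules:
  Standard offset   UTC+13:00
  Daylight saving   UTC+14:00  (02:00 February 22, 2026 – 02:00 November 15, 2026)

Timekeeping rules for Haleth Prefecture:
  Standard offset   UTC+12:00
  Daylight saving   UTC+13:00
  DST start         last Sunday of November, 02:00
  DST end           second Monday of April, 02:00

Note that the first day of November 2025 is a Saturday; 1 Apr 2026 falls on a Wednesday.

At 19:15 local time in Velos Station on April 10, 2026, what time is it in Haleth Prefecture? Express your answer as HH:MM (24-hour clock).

Daylight saving runs 22 February – 15 November; April 10, 2026 is inside that window, so Velos Station is at UTC+14:00.
19:15 Velos Station − 14h = 05:15 UTC.
1 November 2025 is a Saturday, so Sundays fall on 2, 9, 16, 23, 30; the last is November 30.
1 April 2026 is a Wednesday, so the first Monday is April 6 and the second is April 13.
At the standard offset (UTC+12:00), 05:15 UTC + 12h = 17:15 Haleth Prefecture standard time.
The standard-time date in Haleth Prefecture, April 10, 2026, lies within the daylight-saving period (30 November 2025 – 13 April 2026), so Haleth Prefecture is on daylight time, UTC+13:00.
05:15 UTC + 13h = 18:15 Haleth Prefecture.

18:15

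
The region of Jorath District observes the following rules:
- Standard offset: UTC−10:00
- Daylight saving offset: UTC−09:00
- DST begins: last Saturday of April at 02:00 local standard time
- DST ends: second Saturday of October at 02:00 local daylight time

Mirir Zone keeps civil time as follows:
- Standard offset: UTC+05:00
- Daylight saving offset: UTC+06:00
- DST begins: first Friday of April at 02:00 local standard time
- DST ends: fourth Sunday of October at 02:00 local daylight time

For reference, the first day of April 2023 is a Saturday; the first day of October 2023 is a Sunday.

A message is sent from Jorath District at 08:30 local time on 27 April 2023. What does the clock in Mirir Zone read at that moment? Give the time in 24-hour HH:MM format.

1 April 2023 is a Saturday, so Saturdays fall on 1, 8, 15, 22, 29; the last is April 29.
1 October 2023 is a Sunday, so the first Saturday is October 7 and the second is October 14.
27 April 2023 does not fall between 29 April and 14 October, so daylight saving is not in effect and Jorath District is at UTC−10:00.
08:30 Jorath District + 10h = 18:30 UTC.
1 April 2023 is a Saturday, so the first Friday is April 7.
1 October 2023 is a Sunday, so the first Sunday is October 1 and the fourth is October 22.
At the standard offset (UTC+05:00), 18:30 UTC + 5h = 23:30 Mirir Zone standard time.
The standard-time date in Mirir Zone, 27 April 2023, falls between 7 April and 22 October, so daylight saving is in effect and Mirir Zone is at UTC+06:00.
18:30 UTC + 6h = 00:30 Mirir Zone (rolling into the next day, 28 April 2023).

00:30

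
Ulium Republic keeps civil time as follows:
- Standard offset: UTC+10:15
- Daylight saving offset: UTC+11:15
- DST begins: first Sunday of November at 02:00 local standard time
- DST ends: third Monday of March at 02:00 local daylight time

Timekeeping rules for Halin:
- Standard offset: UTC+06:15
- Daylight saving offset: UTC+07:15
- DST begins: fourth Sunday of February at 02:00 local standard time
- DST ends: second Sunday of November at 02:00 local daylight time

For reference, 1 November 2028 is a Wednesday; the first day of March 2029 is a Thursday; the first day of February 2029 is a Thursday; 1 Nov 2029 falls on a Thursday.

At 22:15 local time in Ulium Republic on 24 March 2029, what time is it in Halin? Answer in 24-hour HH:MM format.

19:15

1 November 2028 is a Wednesday, so the first Sunday is November 5.
1 March 2029 is a Thursday, so the first Monday is March 5 and the third is March 19.
Daylight saving runs 5 November 2028 – 19 March 2029; 24 March 2029 is outside that window, so Ulium Republic is on standard time at UTC+10:15.
22:15 Ulium Republic − 10h15m = 12:00 UTC.
1 February 2029 is a Thursday, so the first Sunday is February 4 and the fourth is February 25.
1 November 2029 is a Thursday, so the first Sunday is November 4 and the second is November 11.
At the standard offset (UTC+06:15), 12:00 UTC + 6h15m = 18:15 Halin standard time.
Daylight saving runs 25 February – 11 November; the standard-time date in Halin, 24 March 2029, is inside that window, so Halin is at UTC+07:15.
12:00 UTC + 7h15m = 19:15 Halin.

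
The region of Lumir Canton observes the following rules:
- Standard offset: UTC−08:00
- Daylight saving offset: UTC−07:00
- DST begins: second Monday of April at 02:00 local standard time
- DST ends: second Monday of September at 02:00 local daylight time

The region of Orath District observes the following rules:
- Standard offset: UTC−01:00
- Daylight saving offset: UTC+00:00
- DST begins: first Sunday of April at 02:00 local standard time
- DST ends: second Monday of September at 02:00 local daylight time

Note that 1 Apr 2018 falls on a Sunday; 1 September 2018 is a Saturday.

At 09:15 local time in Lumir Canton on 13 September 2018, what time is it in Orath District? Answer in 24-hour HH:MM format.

16:15

1 April 2018 is a Sunday, so the first Monday is April 2 and the second is April 9.
1 September 2018 is a Saturday, so the first Monday is September 3 and the second is September 10.
13 September 2018 is outside the daylight-saving period (9 April – 10 September), so Lumir Canton is on standard time, UTC−08:00.
09:15 Lumir Canton + 8h = 17:15 UTC.
1 April 2018 is a Sunday, so the first Sunday is April 1.
1 September 2018 is a Saturday, so the first Monday is September 3 and the second is September 10.
At the standard offset (UTC−01:00), 17:15 UTC − 1h = 16:15 Orath District standard time.
Daylight saving runs 1 April – 10 September; the standard-time date in Orath District, 13 September 2018, is outside that window, so Orath District is on standard time at UTC−01:00.
17:15 UTC − 1h = 16:15 Orath District.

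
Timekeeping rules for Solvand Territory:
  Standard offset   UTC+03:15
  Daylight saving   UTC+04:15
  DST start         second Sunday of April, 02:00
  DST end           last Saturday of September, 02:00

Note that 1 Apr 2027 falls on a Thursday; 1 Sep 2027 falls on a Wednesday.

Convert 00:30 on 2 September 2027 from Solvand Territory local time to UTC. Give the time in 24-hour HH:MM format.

1 April 2027 is a Thursday, so the first Sunday is April 4 and the second is April 11.
1 September 2027 is a Wednesday, so Saturdays fall on 4, 11, 18, 25; the last is September 25.
Daylight saving runs 11 April – 25 September; 2 September 2027 is inside that window, so Solvand Territory is at UTC+04:15.
00:30 local − 4h15m = 20:15 UTC (rolling into the previous day, 1 September 2027).

20:15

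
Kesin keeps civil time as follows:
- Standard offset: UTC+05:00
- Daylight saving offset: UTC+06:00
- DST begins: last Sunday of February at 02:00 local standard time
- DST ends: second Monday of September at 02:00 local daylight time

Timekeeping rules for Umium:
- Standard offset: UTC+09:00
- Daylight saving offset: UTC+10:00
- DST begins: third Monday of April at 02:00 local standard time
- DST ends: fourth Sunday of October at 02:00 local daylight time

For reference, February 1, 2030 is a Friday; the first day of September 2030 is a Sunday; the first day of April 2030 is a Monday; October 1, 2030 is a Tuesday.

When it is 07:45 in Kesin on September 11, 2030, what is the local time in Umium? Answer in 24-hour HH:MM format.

12:45

1 February 2030 is a Friday, so Sundays fall on 3, 10, 17, 24; the last is February 24.
1 September 2030 is a Sunday, so the first Monday is September 2 and the second is September 9.
Daylight saving runs 24 February – 9 September; September 11, 2030 is outside that window, so Kesin is on standard time at UTC+05:00.
07:45 Kesin − 5h = 02:45 UTC.
1 April 2030 is a Monday, so the first Monday is April 1 and the third is April 15.
1 October 2030 is a Tuesday, so the first Sunday is October 6 and the fourth is October 27.
At the standard offset (UTC+09:00), 02:45 UTC + 9h = 11:45 Umium standard time.
Daylight saving runs 15 April – 27 October; the standard-time date in Umium, September 11, 2030, is inside that window, so Umium is at UTC+10:00.
02:45 UTC + 10h = 12:45 Umium.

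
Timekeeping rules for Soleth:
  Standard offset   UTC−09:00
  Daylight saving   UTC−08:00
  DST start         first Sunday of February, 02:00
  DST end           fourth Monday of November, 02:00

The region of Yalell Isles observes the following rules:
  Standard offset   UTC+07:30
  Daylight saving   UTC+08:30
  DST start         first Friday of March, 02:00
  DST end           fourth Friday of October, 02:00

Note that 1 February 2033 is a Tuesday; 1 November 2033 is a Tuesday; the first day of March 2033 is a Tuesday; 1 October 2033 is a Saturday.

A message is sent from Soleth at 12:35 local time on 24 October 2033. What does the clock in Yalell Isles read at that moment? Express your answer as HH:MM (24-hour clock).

1 February 2033 is a Tuesday, so the first Sunday is February 6.
1 November 2033 is a Tuesday, so the first Monday is November 7 and the fourth is November 28.
24 October 2033 falls between 6 February and 28 November, so daylight saving is in effect and Soleth is at UTC−08:00.
12:35 Soleth + 8h = 20:35 UTC.
1 March 2033 is a Tuesday, so the first Friday is March 4.
1 October 2033 is a Saturday, so the first Friday is October 7 and the fourth is October 28.
At the standard offset (UTC+07:30), 20:35 UTC + 7h30m = 04:05 Yalell Isles standard time (rolling into the next day, 25 October 2033).
The standard-time date in Yalell Isles, 25 October 2033, falls between 4 March and 28 October, so daylight saving is in effect and Yalell Isles is at UTC+08:30.
20:35 UTC + 8h30m = 05:05 Yalell Isles (rolling into the next day, 25 October 2033).

05:05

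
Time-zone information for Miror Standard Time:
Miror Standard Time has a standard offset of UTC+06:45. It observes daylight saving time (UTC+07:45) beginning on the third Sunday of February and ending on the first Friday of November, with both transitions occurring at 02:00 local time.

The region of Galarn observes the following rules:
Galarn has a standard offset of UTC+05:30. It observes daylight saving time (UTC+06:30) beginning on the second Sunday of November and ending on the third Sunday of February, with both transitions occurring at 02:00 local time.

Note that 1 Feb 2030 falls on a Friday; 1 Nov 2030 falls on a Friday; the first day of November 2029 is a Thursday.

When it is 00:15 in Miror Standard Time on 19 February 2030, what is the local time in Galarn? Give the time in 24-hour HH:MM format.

1 February 2030 is a Friday, so the first Sunday is February 3 and the third is February 17.
1 November 2030 is a Friday, so the first Friday is November 1.
Daylight saving runs 17 February – 1 November; 19 February 2030 is inside that window, so Miror Standard Time is at UTC+07:45.
00:15 Miror Standard Time − 7h45m = 16:30 UTC (rolling into the previous day, 18 February 2030).
1 November 2029 is a Thursday, so the first Sunday is November 4 and the second is November 11.
1 February 2030 is a Friday, so the first Sunday is February 3 and the third is February 17.
At the standard offset (UTC+05:30), 16:30 UTC + 5h30m = 22:00 Galarn standard time.
The standard-time date in Galarn, 18 February 2030, is outside the daylight-saving period (11 November 2029 – 17 February 2030), so Galarn is on standard time, UTC+05:30.
16:30 UTC + 5h30m = 22:00 Galarn.

22:00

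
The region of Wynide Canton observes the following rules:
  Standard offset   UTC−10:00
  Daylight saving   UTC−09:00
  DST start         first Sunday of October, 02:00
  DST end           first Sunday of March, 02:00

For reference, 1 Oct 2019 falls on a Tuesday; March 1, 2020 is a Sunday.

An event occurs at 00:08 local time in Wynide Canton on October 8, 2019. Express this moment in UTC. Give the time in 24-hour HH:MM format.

09:08

1 October 2019 is a Tuesday, so the first Sunday is October 6.
1 March 2020 is a Sunday, so the first Sunday is March 1.
Daylight saving runs 6 October 2019 – 1 March 2020; October 8, 2019 is inside that window, so Wynide Canton is at UTC−09:00.
00:08 local + 9h = 09:08 UTC.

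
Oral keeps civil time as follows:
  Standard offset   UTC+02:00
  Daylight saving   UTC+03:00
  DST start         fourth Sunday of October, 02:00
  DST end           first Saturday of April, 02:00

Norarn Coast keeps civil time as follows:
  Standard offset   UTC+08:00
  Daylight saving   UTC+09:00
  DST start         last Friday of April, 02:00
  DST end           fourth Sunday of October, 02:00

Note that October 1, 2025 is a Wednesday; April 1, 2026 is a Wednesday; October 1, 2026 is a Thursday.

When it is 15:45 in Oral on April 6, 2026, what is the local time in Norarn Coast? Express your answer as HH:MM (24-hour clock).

21:45

1 October 2025 is a Wednesday, so the first Sunday is October 5 and the fourth is October 26.
1 April 2026 is a Wednesday, so the first Saturday is April 4.
Daylight saving runs 26 October 2025 – 4 April 2026; April 6, 2026 is outside that window, so Oral is on standard time at UTC+02:00.
15:45 Oral − 2h = 13:45 UTC.
1 April 2026 is a Wednesday, so Fridays fall on 3, 10, 17, 24; the last is April 24.
1 October 2026 is a Thursday, so the first Sunday is October 4 and the fourth is October 25.
At the standard offset (UTC+08:00), 13:45 UTC + 8h = 21:45 Norarn Coast standard time.
Daylight saving runs 24 April – 25 October; the standard-time date in Norarn Coast, April 6, 2026, is outside that window, so Norarn Coast is on standard time at UTC+08:00.
13:45 UTC + 8h = 21:45 Norarn Coast.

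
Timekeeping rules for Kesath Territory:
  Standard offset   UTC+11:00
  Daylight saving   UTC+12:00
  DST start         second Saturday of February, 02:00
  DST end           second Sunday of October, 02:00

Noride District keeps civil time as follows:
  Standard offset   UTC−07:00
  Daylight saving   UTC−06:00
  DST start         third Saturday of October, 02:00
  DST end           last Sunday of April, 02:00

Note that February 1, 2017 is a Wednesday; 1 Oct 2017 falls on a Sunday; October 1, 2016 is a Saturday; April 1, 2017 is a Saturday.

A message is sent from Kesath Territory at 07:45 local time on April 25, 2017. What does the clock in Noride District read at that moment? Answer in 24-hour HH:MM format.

13:45

1 February 2017 is a Wednesday, so the first Saturday is February 4 and the second is February 11.
1 October 2017 is a Sunday, so the first Sunday is October 1 and the second is October 8.
April 25, 2017 lies within the daylight-saving period (11 February – 8 October), so Kesath Territory is on daylight time, UTC+12:00.
07:45 Kesath Territory − 12h = 19:45 UTC (rolling into the previous day, 24 April 2017).
1 October 2016 is a Saturday, so the first Saturday is October 1 and the third is October 15.
1 April 2017 is a Saturday, so Sundays fall on 2, 9, 16, 23, 30; the last is April 30.
At the standard offset (UTC−07:00), 19:45 UTC − 7h = 12:45 Noride District standard time.
Daylight saving runs 15 October 2016 – 30 April 2017; the standard-time date in Noride District, April 24, 2017, is inside that window, so Noride District is at UTC−06:00.
19:45 UTC − 6h = 13:45 Noride District.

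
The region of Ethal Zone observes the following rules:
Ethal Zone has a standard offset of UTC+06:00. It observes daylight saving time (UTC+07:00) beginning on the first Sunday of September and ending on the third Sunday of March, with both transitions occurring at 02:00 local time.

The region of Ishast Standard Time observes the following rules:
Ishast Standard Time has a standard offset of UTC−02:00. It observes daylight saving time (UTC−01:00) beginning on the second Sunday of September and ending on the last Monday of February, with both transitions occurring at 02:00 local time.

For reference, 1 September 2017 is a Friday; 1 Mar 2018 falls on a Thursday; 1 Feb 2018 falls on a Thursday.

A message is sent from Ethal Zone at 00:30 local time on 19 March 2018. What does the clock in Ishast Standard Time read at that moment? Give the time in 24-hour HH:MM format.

1 September 2017 is a Friday, so the first Sunday is September 3.
1 March 2018 is a Thursday, so the first Sunday is March 4 and the third is March 18.
19 March 2018 does not fall between 3 September 2017 and 18 March 2018, so daylight saving is not in effect and Ethal Zone is at UTC+06:00.
00:30 Ethal Zone − 6h = 18:30 UTC (rolling into the previous day, 18 March 2018).
1 September 2017 is a Friday, so the first Sunday is September 3 and the second is September 10.
1 February 2018 is a Thursday, so Mondays fall on 5, 12, 19, 26; the last is February 26.
At the standard offset (UTC−02:00), 18:30 UTC − 2h = 16:30 Ishast Standard Time standard time.
Daylight saving runs 10 September 2017 – 26 February 2018; the standard-time date in Ishast Standard Time, 18 March 2018, is outside that window, so Ishast Standard Time is on standard time at UTC−02:00.
18:30 UTC − 2h = 16:30 Ishast Standard Time.

16:30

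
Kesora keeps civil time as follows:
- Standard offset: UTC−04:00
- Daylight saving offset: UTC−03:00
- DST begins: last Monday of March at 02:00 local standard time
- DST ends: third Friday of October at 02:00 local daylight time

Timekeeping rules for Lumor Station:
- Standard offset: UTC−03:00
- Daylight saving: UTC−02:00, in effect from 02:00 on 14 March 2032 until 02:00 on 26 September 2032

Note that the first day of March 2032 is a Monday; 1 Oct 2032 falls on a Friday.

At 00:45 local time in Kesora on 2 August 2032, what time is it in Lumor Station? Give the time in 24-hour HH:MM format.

01:45

1 March 2032 is a Monday, so Mondays fall on 1, 8, 15, 22, 29; the last is March 29.
1 October 2032 is a Friday, so the first Friday is October 1 and the third is October 15.
2 August 2032 lies within the daylight-saving period (29 March – 15 October), so Kesora is on daylight time, UTC−03:00.
00:45 Kesora + 3h = 03:45 UTC.
At the standard offset (UTC−03:00), 03:45 UTC − 3h = 00:45 Lumor Station standard time.
The standard-time date in Lumor Station, 2 August 2032, falls between 14 March and 26 September, so daylight saving is in effect and Lumor Station is at UTC−02:00.
03:45 UTC − 2h = 01:45 Lumor Station.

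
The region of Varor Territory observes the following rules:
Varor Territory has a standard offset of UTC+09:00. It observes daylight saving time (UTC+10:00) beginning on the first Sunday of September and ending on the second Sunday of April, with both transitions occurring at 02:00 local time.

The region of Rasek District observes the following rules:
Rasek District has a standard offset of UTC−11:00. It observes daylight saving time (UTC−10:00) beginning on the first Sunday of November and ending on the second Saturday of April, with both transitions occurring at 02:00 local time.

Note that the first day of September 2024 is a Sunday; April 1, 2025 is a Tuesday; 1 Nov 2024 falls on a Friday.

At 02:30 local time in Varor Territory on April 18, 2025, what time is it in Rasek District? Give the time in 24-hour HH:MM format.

1 September 2024 is a Sunday, so the first Sunday is September 1.
1 April 2025 is a Tuesday, so the first Sunday is April 6 and the second is April 13.
Daylight saving runs 1 September 2024 – 13 April 2025; April 18, 2025 is outside that window, so Varor Territory is on standard time at UTC+09:00.
02:30 Varor Territory − 9h = 17:30 UTC (rolling into the previous day, 17 April 2025).
1 November 2024 is a Friday, so the first Sunday is November 3.
1 April 2025 is a Tuesday, so the first Saturday is April 5 and the second is April 12.
At the standard offset (UTC−11:00), 17:30 UTC − 11h = 06:30 Rasek District standard time.
Daylight saving runs 3 November 2024 – 12 April 2025; the standard-time date in Rasek District, April 17, 2025, is outside that window, so Rasek District is on standard time at UTC−11:00.
17:30 UTC − 11h = 06:30 Rasek District.

06:30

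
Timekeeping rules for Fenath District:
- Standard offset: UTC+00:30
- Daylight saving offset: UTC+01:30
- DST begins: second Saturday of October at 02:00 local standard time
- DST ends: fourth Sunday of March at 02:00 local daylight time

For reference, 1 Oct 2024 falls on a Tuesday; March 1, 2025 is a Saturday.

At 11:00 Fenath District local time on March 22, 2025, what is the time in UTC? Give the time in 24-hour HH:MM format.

1 October 2024 is a Tuesday, so the first Saturday is October 5 and the second is October 12.
1 March 2025 is a Saturday, so the first Sunday is March 2 and the fourth is March 23.
March 22, 2025 falls between 12 October 2024 and 23 March 2025, so daylight saving is in effect and Fenath District is at UTC+01:30.
11:00 local − 1h30m = 09:30 UTC.

09:30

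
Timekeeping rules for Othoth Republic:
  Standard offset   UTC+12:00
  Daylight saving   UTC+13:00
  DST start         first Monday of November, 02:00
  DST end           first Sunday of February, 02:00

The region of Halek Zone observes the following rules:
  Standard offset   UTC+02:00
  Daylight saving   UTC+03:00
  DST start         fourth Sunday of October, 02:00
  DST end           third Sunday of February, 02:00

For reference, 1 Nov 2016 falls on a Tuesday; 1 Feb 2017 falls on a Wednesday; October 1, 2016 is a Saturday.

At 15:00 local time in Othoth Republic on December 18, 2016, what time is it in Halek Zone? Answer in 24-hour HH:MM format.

1 November 2016 is a Tuesday, so the first Monday is November 7.
1 February 2017 is a Wednesday, so the first Sunday is February 5.
December 18, 2016 falls between 7 November 2016 and 5 February 2017, so daylight saving is in effect and Othoth Republic is at UTC+13:00.
15:00 Othoth Republic − 13h = 02:00 UTC.
1 October 2016 is a Saturday, so the first Sunday is October 2 and the fourth is October 23.
1 February 2017 is a Wednesday, so the first Sunday is February 5 and the third is February 19.
At the standard offset (UTC+02:00), 02:00 UTC + 2h = 04:00 Halek Zone standard time.
The standard-time date in Halek Zone, December 18, 2016, lies within the daylight-saving period (23 October 2016 – 19 February 2017), so Halek Zone is on daylight time, UTC+03:00.
02:00 UTC + 3h = 05:00 Halek Zone.

05:00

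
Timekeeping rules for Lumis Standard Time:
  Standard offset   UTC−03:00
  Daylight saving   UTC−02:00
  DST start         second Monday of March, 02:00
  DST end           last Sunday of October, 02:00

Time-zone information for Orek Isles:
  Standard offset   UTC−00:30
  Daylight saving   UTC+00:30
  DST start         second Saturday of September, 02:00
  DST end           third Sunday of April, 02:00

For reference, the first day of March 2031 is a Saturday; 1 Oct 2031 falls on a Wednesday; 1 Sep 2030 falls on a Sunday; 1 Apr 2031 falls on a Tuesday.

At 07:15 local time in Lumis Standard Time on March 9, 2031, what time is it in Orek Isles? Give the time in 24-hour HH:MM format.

1 March 2031 is a Saturday, so the first Monday is March 3 and the second is March 10.
1 October 2031 is a Wednesday, so Sundays fall on 5, 12, 19, 26; the last is October 26.
March 9, 2031 does not fall between 10 March and 26 October, so daylight saving is not in effect and Lumis Standard Time is at UTC−03:00.
07:15 Lumis Standard Time + 3h = 10:15 UTC.
1 September 2030 is a Sunday, so the first Saturday is September 7 and the second is September 14.
1 April 2031 is a Tuesday, so the first Sunday is April 6 and the third is April 20.
At the standard offset (UTC−00:30), 10:15 UTC − 0h30m = 09:45 Orek Isles standard time.
The standard-time date in Orek Isles, March 9, 2031, falls between 14 September 2030 and 20 April 2031, so daylight saving is in effect and Orek Isles is at UTC+00:30.
10:15 UTC + 0h30m = 10:45 Orek Isles.

10:45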